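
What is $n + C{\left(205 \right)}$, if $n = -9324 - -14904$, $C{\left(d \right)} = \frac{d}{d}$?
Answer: $5581$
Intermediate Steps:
$C{\left(d \right)} = 1$
$n = 5580$ ($n = -9324 + 14904 = 5580$)
$n + C{\left(205 \right)} = 5580 + 1 = 5581$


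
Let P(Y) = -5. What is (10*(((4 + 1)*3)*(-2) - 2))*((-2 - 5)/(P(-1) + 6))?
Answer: 2240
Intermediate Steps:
(10*(((4 + 1)*3)*(-2) - 2))*((-2 - 5)/(P(-1) + 6)) = (10*(((4 + 1)*3)*(-2) - 2))*((-2 - 5)/(-5 + 6)) = (10*((5*3)*(-2) - 2))*(-7/1) = (10*(15*(-2) - 2))*(-7*1) = (10*(-30 - 2))*(-7) = (10*(-32))*(-7) = -320*(-7) = 2240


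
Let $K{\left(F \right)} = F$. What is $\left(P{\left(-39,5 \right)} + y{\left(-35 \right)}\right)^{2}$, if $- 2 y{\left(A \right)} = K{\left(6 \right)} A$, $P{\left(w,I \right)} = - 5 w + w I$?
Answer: $11025$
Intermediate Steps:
$P{\left(w,I \right)} = - 5 w + I w$
$y{\left(A \right)} = - 3 A$ ($y{\left(A \right)} = - \frac{6 A}{2} = - 3 A$)
$\left(P{\left(-39,5 \right)} + y{\left(-35 \right)}\right)^{2} = \left(- 39 \left(-5 + 5\right) - -105\right)^{2} = \left(\left(-39\right) 0 + 105\right)^{2} = \left(0 + 105\right)^{2} = 105^{2} = 11025$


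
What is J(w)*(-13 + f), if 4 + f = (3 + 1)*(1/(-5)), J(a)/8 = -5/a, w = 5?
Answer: 712/5 ≈ 142.40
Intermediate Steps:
J(a) = -40/a (J(a) = 8*(-5/a) = -40/a)
f = -24/5 (f = -4 + (3 + 1)*(1/(-5)) = -4 + 4*(1*(-⅕)) = -4 + 4*(-⅕) = -4 - ⅘ = -24/5 ≈ -4.8000)
J(w)*(-13 + f) = (-40/5)*(-13 - 24/5) = -40*⅕*(-89/5) = -8*(-89/5) = 712/5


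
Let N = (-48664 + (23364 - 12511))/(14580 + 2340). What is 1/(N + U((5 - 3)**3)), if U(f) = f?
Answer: 16920/97549 ≈ 0.17345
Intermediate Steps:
N = -37811/16920 (N = (-48664 + 10853)/16920 = -37811*1/16920 = -37811/16920 ≈ -2.2347)
1/(N + U((5 - 3)**3)) = 1/(-37811/16920 + (5 - 3)**3) = 1/(-37811/16920 + 2**3) = 1/(-37811/16920 + 8) = 1/(97549/16920) = 16920/97549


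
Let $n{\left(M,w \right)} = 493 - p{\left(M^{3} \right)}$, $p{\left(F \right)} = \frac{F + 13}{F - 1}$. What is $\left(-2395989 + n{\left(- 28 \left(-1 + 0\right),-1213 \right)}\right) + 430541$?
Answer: $- \frac{43132749170}{21951} \approx -1.965 \cdot 10^{6}$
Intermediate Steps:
$p{\left(F \right)} = \frac{13 + F}{-1 + F}$
$n{\left(M,w \right)} = 493 - \frac{13 + M^{3}}{-1 + M^{3}}$
$\left(-2395989 + n{\left(- 28 \left(-1 + 0\right),-1213 \right)}\right) + 430541 = \left(-2395989 + \frac{2 \left(-253 + 246 \left(- 28 \left(-1 + 0\right)\right)^{3}\right)}{-1 + \left(- 28 \left(-1 + 0\right)\right)^{3}}\right) + 430541 = \left(-2395989 + \frac{2 \left(-253 + 246 \left(\left(-28\right) \left(-1\right)\right)^{3}\right)}{-1 + \left(\left(-28\right) \left(-1\right)\right)^{3}}\right) + 430541 = \left(-2395989 + \frac{2 \left(-253 + 246 \cdot 28^{3}\right)}{-1 + 28^{3}}\right) + 430541 = \left(-2395989 + \frac{2 \left(-253 + 246 \cdot 21952\right)}{-1 + 21952}\right) + 430541 = \left(-2395989 + \frac{2 \left(-253 + 5400192\right)}{21951}\right) + 430541 = \left(-2395989 + 2 \cdot \frac{1}{21951} \cdot 5399939\right) + 430541 = \left(-2395989 + \frac{10799878}{21951}\right) + 430541 = - \frac{52583554661}{21951} + 430541 = - \frac{43132749170}{21951}$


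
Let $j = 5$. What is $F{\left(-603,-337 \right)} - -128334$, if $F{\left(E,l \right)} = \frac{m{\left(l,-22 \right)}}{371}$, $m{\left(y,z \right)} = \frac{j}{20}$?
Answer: $\frac{190447657}{1484} \approx 1.2833 \cdot 10^{5}$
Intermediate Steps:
$m{\left(y,z \right)} = \frac{1}{4}$ ($m{\left(y,z \right)} = \frac{5}{20} = 5 \cdot \frac{1}{20} = \frac{1}{4}$)
$F{\left(E,l \right)} = \frac{1}{1484}$ ($F{\left(E,l \right)} = \frac{1}{4 \cdot 371} = \frac{1}{4} \cdot \frac{1}{371} = \frac{1}{1484}$)
$F{\left(-603,-337 \right)} - -128334 = \frac{1}{1484} - -128334 = \frac{1}{1484} + 128334 = \frac{190447657}{1484}$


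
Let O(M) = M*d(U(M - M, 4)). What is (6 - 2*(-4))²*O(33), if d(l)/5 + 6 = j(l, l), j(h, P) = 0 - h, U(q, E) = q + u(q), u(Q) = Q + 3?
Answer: -291060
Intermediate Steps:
u(Q) = 3 + Q
U(q, E) = 3 + 2*q (U(q, E) = q + (3 + q) = 3 + 2*q)
j(h, P) = -h
d(l) = -30 - 5*l (d(l) = -30 + 5*(-l) = -30 - 5*l)
O(M) = -45*M (O(M) = M*(-30 - 5*(3 + 2*(M - M))) = M*(-30 - 5*(3 + 2*0)) = M*(-30 - 5*(3 + 0)) = M*(-30 - 5*3) = M*(-30 - 15) = M*(-45) = -45*M)
(6 - 2*(-4))²*O(33) = (6 - 2*(-4))²*(-45*33) = (6 + 8)²*(-1485) = 14²*(-1485) = 196*(-1485) = -291060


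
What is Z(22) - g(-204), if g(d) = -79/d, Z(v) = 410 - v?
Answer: 79073/204 ≈ 387.61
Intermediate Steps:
Z(22) - g(-204) = (410 - 1*22) - (-79)/(-204) = (410 - 22) - (-79)*(-1)/204 = 388 - 1*79/204 = 388 - 79/204 = 79073/204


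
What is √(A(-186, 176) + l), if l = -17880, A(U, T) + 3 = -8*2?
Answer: I*√17899 ≈ 133.79*I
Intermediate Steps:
A(U, T) = -19 (A(U, T) = -3 - 8*2 = -3 - 16 = -19)
√(A(-186, 176) + l) = √(-19 - 17880) = √(-17899) = I*√17899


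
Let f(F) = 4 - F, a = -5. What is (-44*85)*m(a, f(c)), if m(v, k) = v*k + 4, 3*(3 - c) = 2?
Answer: 48620/3 ≈ 16207.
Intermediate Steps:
c = 7/3 (c = 3 - ⅓*2 = 3 - ⅔ = 7/3 ≈ 2.3333)
m(v, k) = 4 + k*v (m(v, k) = k*v + 4 = 4 + k*v)
(-44*85)*m(a, f(c)) = (-44*85)*(4 + (4 - 1*7/3)*(-5)) = -3740*(4 + (4 - 7/3)*(-5)) = -3740*(4 + (5/3)*(-5)) = -3740*(4 - 25/3) = -3740*(-13/3) = 48620/3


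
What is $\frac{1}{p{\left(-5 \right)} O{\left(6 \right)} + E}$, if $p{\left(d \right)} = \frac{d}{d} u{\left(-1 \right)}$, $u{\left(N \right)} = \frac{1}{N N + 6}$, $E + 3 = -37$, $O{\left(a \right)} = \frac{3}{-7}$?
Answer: $- \frac{49}{1963} \approx -0.024962$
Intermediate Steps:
$O{\left(a \right)} = - \frac{3}{7}$ ($O{\left(a \right)} = 3 \left(- \frac{1}{7}\right) = - \frac{3}{7}$)
$E = -40$ ($E = -3 - 37 = -40$)
$u{\left(N \right)} = \frac{1}{6 + N^{2}}$ ($u{\left(N \right)} = \frac{1}{N^{2} + 6} = \frac{1}{6 + N^{2}}$)
$p{\left(d \right)} = \frac{1}{7}$ ($p{\left(d \right)} = \frac{d \frac{1}{d}}{6 + \left(-1\right)^{2}} = 1 \frac{1}{6 + 1} = 1 \cdot \frac{1}{7} = \frac{1}{7}$)
$\frac{1}{p{\left(-5 \right)} O{\left(6 \right)} + E} = \frac{1}{\frac{1}{7} \left(- \frac{3}{7}\right) - 40} = \frac{1}{- \frac{3}{49} - 40} = \frac{1}{- \frac{1963}{49}} = - \frac{49}{1963}$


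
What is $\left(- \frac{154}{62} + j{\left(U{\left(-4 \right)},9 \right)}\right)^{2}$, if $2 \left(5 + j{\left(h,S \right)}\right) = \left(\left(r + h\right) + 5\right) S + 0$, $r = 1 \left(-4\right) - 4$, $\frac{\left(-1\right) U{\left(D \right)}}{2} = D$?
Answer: $\frac{866761}{3844} \approx 225.48$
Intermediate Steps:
$U{\left(D \right)} = - 2 D$
$r = -8$ ($r = -4 - 4 = -8$)
$j{\left(h,S \right)} = -5 + \frac{S \left(-3 + h\right)}{2}$ ($j{\left(h,S \right)} = -5 + \frac{\left(\left(-8 + h\right) + 5\right) S + 0}{2} = -5 + \frac{\left(-3 + h\right) S + 0}{2} = -5 + \frac{S \left(-3 + h\right) + 0}{2} = -5 + \frac{S \left(-3 + h\right)}{2}$)
$\left(- \frac{154}{62} + j{\left(U{\left(-4 \right)},9 \right)}\right)^{2} = \left(- \frac{154}{62} - \left(\frac{37}{2} - \left(-9\right) \left(-4\right)\right)\right)^{2} = \left(\left(-154\right) \frac{1}{62} - \left(\frac{37}{2} - 36\right)\right)^{2} = \left(- \frac{77}{31} - - \frac{35}{2}\right)^{2} = \left(- \frac{77}{31} + \frac{35}{2}\right)^{2} = \left(\frac{931}{62}\right)^{2} = \frac{866761}{3844}$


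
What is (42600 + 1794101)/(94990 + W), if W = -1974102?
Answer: -1836701/1879112 ≈ -0.97743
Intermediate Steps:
(42600 + 1794101)/(94990 + W) = (42600 + 1794101)/(94990 - 1974102) = 1836701/(-1879112) = 1836701*(-1/1879112) = -1836701/1879112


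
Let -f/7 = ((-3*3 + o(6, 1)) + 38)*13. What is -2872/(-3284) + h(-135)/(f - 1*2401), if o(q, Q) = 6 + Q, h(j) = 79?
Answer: 4011227/4660817 ≈ 0.86063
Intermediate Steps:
f = -3276 (f = -7*((-3*3 + (6 + 1)) + 38)*13 = -7*((-9 + 7) + 38)*13 = -7*(-2 + 38)*13 = -252*13 = -7*468 = -3276)
-2872/(-3284) + h(-135)/(f - 1*2401) = -2872/(-3284) + 79/(-3276 - 1*2401) = -2872*(-1/3284) + 79/(-3276 - 2401) = 718/821 + 79/(-5677) = 718/821 + 79*(-1/5677) = 718/821 - 79/5677 = 4011227/4660817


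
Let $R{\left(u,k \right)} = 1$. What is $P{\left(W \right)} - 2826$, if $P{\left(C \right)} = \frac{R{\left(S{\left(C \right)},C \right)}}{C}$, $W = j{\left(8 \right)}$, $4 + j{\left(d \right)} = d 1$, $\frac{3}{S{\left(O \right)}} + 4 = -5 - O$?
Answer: $- \frac{11303}{4} \approx -2825.8$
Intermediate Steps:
$S{\left(O \right)} = \frac{3}{-9 - O}$ ($S{\left(O \right)} = \frac{3}{-4 - \left(5 + O\right)} = \frac{3}{-9 - O}$)
$j{\left(d \right)} = -4 + d$ ($j{\left(d \right)} = -4 + d 1 = -4 + d$)
$W = 4$ ($W = -4 + 8 = 4$)
$P{\left(C \right)} = \frac{1}{C}$ ($P{\left(C \right)} = 1 \frac{1}{C} = \frac{1}{C}$)
$P{\left(W \right)} - 2826 = \frac{1}{4} - 2826 = - \frac{11303}{4}$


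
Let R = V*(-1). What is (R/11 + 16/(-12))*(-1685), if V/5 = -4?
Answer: -26960/33 ≈ -816.97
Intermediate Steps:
V = -20 (V = 5*(-4) = -20)
R = 20 (R = -20*(-1) = 20)
(R/11 + 16/(-12))*(-1685) = (20/11 + 16/(-12))*(-1685) = (20*(1/11) + 16*(-1/12))*(-1685) = (20/11 - 4/3)*(-1685) = (16/33)*(-1685) = -26960/33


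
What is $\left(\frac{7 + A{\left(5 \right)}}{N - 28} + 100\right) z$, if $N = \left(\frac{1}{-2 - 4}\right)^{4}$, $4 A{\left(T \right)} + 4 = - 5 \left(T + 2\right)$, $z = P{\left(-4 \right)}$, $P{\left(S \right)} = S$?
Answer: $- \frac{14529056}{36287} \approx -400.39$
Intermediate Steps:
$z = -4$
$A{\left(T \right)} = - \frac{7}{2} - \frac{5 T}{4}$ ($A{\left(T \right)} = -1 + \frac{\left(-5\right) \left(T + 2\right)}{4} = -1 + \frac{\left(-5\right) \left(2 + T\right)}{4} = -1 + \frac{-10 - 5 T}{4} = -1 - \left(\frac{5}{2} + \frac{5 T}{4}\right) = - \frac{7}{2} - \frac{5 T}{4}$)
$N = \frac{1}{1296}$ ($N = \left(\frac{1}{-6}\right)^{4} = \left(- \frac{1}{6}\right)^{4} = \frac{1}{1296} \approx 0.0007716$)
$\left(\frac{7 + A{\left(5 \right)}}{N - 28} + 100\right) z = \left(\frac{7 - \frac{39}{4}}{\frac{1}{1296} - 28} + 100\right) \left(-4\right) = \left(\frac{7 - \frac{39}{4}}{- \frac{36287}{1296}} + 100\right) \left(-4\right) = \left(\left(7 - \frac{39}{4}\right) \left(- \frac{1296}{36287}\right) + 100\right) \left(-4\right) = \left(\left(- \frac{11}{4}\right) \left(- \frac{1296}{36287}\right) + 100\right) \left(-4\right) = \left(\frac{3564}{36287} + 100\right) \left(-4\right) = \frac{3632264}{36287} \left(-4\right) = - \frac{14529056}{36287}$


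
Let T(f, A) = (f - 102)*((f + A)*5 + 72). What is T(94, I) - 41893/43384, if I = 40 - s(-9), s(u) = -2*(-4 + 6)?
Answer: -264510757/43384 ≈ -6097.0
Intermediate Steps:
s(u) = -4 (s(u) = -2*2 = -4)
I = 44 (I = 40 - 1*(-4) = 40 + 4 = 44)
T(f, A) = (-102 + f)*(72 + 5*A + 5*f) (T(f, A) = (-102 + f)*((A + f)*5 + 72) = (-102 + f)*((5*A + 5*f) + 72) = (-102 + f)*(72 + 5*A + 5*f))
T(94, I) - 41893/43384 = (-7344 - 510*44 - 438*94 + 5*94² + 5*44*94) - 41893/43384 = (-7344 - 22440 - 41172 + 5*8836 + 20680) - 41893*1/43384 = (-7344 - 22440 - 41172 + 44180 + 20680) - 41893/43384 = -6096 - 41893/43384 = -264510757/43384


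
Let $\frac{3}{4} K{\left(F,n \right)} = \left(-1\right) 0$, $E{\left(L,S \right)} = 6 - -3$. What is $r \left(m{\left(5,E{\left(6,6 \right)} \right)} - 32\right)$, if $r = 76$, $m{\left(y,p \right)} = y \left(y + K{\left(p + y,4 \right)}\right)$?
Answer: $-532$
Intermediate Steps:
$E{\left(L,S \right)} = 9$ ($E{\left(L,S \right)} = 6 + 3 = 9$)
$K{\left(F,n \right)} = 0$ ($K{\left(F,n \right)} = \frac{4 \left(\left(-1\right) 0\right)}{3} = \frac{4}{3} \cdot 0 = 0$)
$m{\left(y,p \right)} = y^{2}$ ($m{\left(y,p \right)} = y \left(y + 0\right) = y y = y^{2}$)
$r \left(m{\left(5,E{\left(6,6 \right)} \right)} - 32\right) = 76 \left(5^{2} - 32\right) = 76 \left(25 - 32\right) = 76 \left(-7\right) = -532$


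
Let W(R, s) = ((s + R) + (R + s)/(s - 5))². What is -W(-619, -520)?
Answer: -356213210896/275625 ≈ -1.2924e+6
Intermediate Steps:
W(R, s) = (R + s + (R + s)/(-5 + s))² (W(R, s) = ((R + s) + (R + s)/(-5 + s))² = (R + s + (R + s)/(-5 + s))²)
-W(-619, -520) = -((-520)² - 4*(-619) - 4*(-520) - 619*(-520))²/(-5 - 520)² = -(270400 + 2476 + 2080 + 321880)²/(-525)² = -596836²/275625 = -356213210896/275625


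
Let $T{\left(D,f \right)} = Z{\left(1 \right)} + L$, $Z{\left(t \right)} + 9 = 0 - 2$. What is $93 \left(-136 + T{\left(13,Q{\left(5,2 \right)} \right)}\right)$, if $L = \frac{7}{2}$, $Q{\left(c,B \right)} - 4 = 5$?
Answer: $- \frac{26691}{2} \approx -13346.0$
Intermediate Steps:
$Q{\left(c,B \right)} = 9$ ($Q{\left(c,B \right)} = 4 + 5 = 9$)
$L = \frac{7}{2}$ ($L = 7 \cdot \frac{1}{2} = \frac{7}{2} \approx 3.5$)
$Z{\left(t \right)} = -11$ ($Z{\left(t \right)} = -9 + \left(0 - 2\right) = -9 - 2 = -11$)
$T{\left(D,f \right)} = - \frac{15}{2}$ ($T{\left(D,f \right)} = -11 + \frac{7}{2} = - \frac{15}{2}$)
$93 \left(-136 + T{\left(13,Q{\left(5,2 \right)} \right)}\right) = 93 \left(-136 - \frac{15}{2}\right) = 93 \left(- \frac{287}{2}\right) = - \frac{26691}{2}$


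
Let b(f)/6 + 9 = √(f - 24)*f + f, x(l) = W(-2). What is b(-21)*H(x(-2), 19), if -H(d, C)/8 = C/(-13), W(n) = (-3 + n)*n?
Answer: -27360/13 - 57456*I*√5/13 ≈ -2104.6 - 9882.7*I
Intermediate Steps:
W(n) = n*(-3 + n)
x(l) = 10 (x(l) = -2*(-3 - 2) = -2*(-5) = 10)
H(d, C) = 8*C/13 (H(d, C) = -8*C/(-13) = -8*C*(-1)/13 = -(-8)*C/13 = 8*C/13)
b(f) = -54 + 6*f + 6*f*√(-24 + f) (b(f) = -54 + 6*(√(f - 24)*f + f) = -54 + 6*(√(-24 + f)*f + f) = -54 + 6*(f*√(-24 + f) + f) = -54 + 6*(f + f*√(-24 + f)) = -54 + (6*f + 6*f*√(-24 + f)) = -54 + 6*f + 6*f*√(-24 + f))
b(-21)*H(x(-2), 19) = (-54 + 6*(-21) + 6*(-21)*√(-24 - 21))*((8/13)*19) = (-54 - 126 + 6*(-21)*√(-45))*(152/13) = (-54 - 126 + 6*(-21)*(3*I*√5))*(152/13) = (-54 - 126 - 378*I*√5)*(152/13) = (-180 - 378*I*√5)*(152/13) = -27360/13 - 57456*I*√5/13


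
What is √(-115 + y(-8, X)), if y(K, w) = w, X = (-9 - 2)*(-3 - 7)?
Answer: I*√5 ≈ 2.2361*I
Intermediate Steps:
X = 110 (X = -11*(-10) = 110)
√(-115 + y(-8, X)) = √(-115 + 110) = √(-5) = I*√5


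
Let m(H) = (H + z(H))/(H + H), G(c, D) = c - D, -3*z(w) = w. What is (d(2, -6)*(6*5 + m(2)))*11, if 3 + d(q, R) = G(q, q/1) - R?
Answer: 1001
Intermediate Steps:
z(w) = -w/3
m(H) = ⅓ (m(H) = (H - H/3)/(H + H) = (2*H/3)/((2*H)) = (2*H/3)*(1/(2*H)) = ⅓)
d(q, R) = -3 - R (d(q, R) = -3 + ((q - q/1) - R) = -3 + ((q - q) - R) = -3 + (0 - R) = -3 - R)
(d(2, -6)*(6*5 + m(2)))*11 = ((-3 - 1*(-6))*(6*5 + ⅓))*11 = ((-3 + 6)*(30 + ⅓))*11 = (3*(91/3))*11 = 91*11 = 1001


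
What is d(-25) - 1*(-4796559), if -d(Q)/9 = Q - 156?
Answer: 4798188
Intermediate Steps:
d(Q) = 1404 - 9*Q (d(Q) = -9*(Q - 156) = -9*(-156 + Q) = 1404 - 9*Q)
d(-25) - 1*(-4796559) = (1404 - 9*(-25)) - 1*(-4796559) = (1404 + 225) + 4796559 = 1629 + 4796559 = 4798188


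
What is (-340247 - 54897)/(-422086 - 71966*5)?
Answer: 98786/195479 ≈ 0.50535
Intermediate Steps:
(-340247 - 54897)/(-422086 - 71966*5) = -395144/(-422086 - 359830) = -395144/(-781916) = -395144*(-1/781916) = 98786/195479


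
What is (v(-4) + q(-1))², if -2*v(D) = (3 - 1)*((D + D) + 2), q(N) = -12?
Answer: 36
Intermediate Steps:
v(D) = -2 - 2*D (v(D) = -(3 - 1)*((D + D) + 2)/2 = -(2*D + 2) = -(2 + 2*D) = -(4 + 4*D)/2 = -2 - 2*D)
(v(-4) + q(-1))² = ((-2 - 2*(-4)) - 12)² = ((-2 + 8) - 12)² = (6 - 12)² = (-6)² = 36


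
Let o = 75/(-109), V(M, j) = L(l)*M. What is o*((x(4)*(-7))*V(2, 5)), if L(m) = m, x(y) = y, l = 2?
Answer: 8400/109 ≈ 77.064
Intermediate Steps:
V(M, j) = 2*M
o = -75/109 (o = 75*(-1/109) = -75/109 ≈ -0.68807)
o*((x(4)*(-7))*V(2, 5)) = -75*4*(-7)*2*2/109 = -(-2100)*4/109 = -75/109*(-112) = 8400/109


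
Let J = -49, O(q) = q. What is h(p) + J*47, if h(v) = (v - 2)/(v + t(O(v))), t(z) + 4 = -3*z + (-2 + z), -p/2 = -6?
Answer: -20732/9 ≈ -2303.6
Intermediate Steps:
p = 12 (p = -2*(-6) = 12)
t(z) = -6 - 2*z (t(z) = -4 + (-3*z + (-2 + z)) = -4 + (-2 - 2*z) = -6 - 2*z)
h(v) = (-2 + v)/(-6 - v) (h(v) = (v - 2)/(v + (-6 - 2*v)) = (-2 + v)/(-6 - v))
h(p) + J*47 = (2 - 1*12)/(6 + 12) - 49*47 = (2 - 12)/18 - 2303 = (1/18)*(-10) - 2303 = -5/9 - 2303 = -20732/9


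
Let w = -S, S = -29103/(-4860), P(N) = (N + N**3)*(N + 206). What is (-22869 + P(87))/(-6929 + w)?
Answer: -312569281620/11234681 ≈ -27822.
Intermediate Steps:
P(N) = (206 + N)*(N + N**3) (P(N) = (N + N**3)*(206 + N) = (206 + N)*(N + N**3))
S = 9701/1620 (S = -29103*(-1/4860) = 9701/1620 ≈ 5.9883)
w = -9701/1620 (w = -1*9701/1620 = -9701/1620 ≈ -5.9883)
(-22869 + P(87))/(-6929 + w) = (-22869 + 87*(206 + 87 + 87**3 + 206*87**2))/(-6929 - 9701/1620) = (-22869 + 87*(206 + 87 + 658503 + 206*7569))/(-11234681/1620) = (-22869 + 87*(206 + 87 + 658503 + 1559214))*(-1620/11234681) = (-22869 + 87*2218010)*(-1620/11234681) = (-22869 + 192966870)*(-1620/11234681) = 192944001*(-1620/11234681) = -312569281620/11234681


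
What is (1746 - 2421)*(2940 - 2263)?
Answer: -456975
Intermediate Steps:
(1746 - 2421)*(2940 - 2263) = -675*677 = -456975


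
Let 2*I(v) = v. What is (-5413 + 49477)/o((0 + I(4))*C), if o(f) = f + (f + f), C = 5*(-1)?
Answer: -7344/5 ≈ -1468.8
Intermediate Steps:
I(v) = v/2
C = -5
o(f) = 3*f (o(f) = f + 2*f = 3*f)
(-5413 + 49477)/o((0 + I(4))*C) = (-5413 + 49477)/((3*((0 + (1/2)*4)*(-5)))) = 44064/((3*((0 + 2)*(-5)))) = 44064/((3*(2*(-5)))) = 44064/((3*(-10))) = 44064/(-30) = 44064*(-1/30) = -7344/5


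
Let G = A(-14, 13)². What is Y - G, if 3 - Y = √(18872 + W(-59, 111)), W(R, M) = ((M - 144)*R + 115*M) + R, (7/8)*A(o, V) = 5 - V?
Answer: -3949/49 - 15*√149 ≈ -263.69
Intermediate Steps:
A(o, V) = 40/7 - 8*V/7 (A(o, V) = 8*(5 - V)/7 = 40/7 - 8*V/7)
W(R, M) = R + 115*M + R*(-144 + M) (W(R, M) = ((-144 + M)*R + 115*M) + R = (R*(-144 + M) + 115*M) + R = (115*M + R*(-144 + M)) + R = R + 115*M + R*(-144 + M))
Y = 3 - 15*√149 (Y = 3 - √(18872 + (-143*(-59) + 115*111 + 111*(-59))) = 3 - √(18872 + (8437 + 12765 - 6549)) = 3 - √(18872 + 14653) = 3 - √33525 = 3 - 15*√149 ≈ -180.10)
G = 4096/49 (G = (40/7 - 8/7*13)² = (40/7 - 104/7)² = (-64/7)² = 4096/49 ≈ 83.592)
Y - G = (3 - 15*√149) - 1*4096/49 = (3 - 15*√149) - 4096/49 = -3949/49 - 15*√149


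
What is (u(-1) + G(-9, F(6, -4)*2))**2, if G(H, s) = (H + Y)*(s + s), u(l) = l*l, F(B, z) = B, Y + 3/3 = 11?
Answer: 625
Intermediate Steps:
Y = 10 (Y = -1 + 11 = 10)
u(l) = l**2
G(H, s) = 2*s*(10 + H) (G(H, s) = (H + 10)*(s + s) = (10 + H)*(2*s) = 2*s*(10 + H))
(u(-1) + G(-9, F(6, -4)*2))**2 = ((-1)**2 + 2*(6*2)*(10 - 9))**2 = (1 + 2*12*1)**2 = (1 + 24)**2 = 25**2 = 625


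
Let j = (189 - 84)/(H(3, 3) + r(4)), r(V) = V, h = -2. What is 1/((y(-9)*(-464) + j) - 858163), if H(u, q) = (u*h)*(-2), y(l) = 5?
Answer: -16/13767623 ≈ -1.1621e-6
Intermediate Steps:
H(u, q) = 4*u (H(u, q) = (u*(-2))*(-2) = -2*u*(-2) = 4*u)
j = 105/16 (j = (189 - 84)/(4*3 + 4) = 105/(12 + 4) = 105/16 ≈ 6.5625)
1/((y(-9)*(-464) + j) - 858163) = 1/((5*(-464) + 105/16) - 858163) = 1/((-2320 + 105/16) - 858163) = 1/(-37015/16 - 858163) = 1/(-13767623/16) = -16/13767623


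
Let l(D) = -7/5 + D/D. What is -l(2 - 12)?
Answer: 2/5 ≈ 0.40000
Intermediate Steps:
l(D) = -2/5 (l(D) = -7*1/5 + 1 = -7/5 + 1 = -2/5)
-l(2 - 12) = -1*(-2/5) = 2/5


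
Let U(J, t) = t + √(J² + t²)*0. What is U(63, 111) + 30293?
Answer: 30404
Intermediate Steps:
U(J, t) = t (U(J, t) = t + 0 = t)
U(63, 111) + 30293 = 111 + 30293 = 30404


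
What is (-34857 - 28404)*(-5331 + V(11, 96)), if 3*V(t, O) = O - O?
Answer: 337244391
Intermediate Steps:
V(t, O) = 0 (V(t, O) = (O - O)/3 = (⅓)*0 = 0)
(-34857 - 28404)*(-5331 + V(11, 96)) = (-34857 - 28404)*(-5331 + 0) = -63261*(-5331) = 337244391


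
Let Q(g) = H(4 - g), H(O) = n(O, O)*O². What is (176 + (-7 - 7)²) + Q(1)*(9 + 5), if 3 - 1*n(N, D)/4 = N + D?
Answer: -1140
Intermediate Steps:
n(N, D) = 12 - 4*D - 4*N (n(N, D) = 12 - 4*(N + D) = 12 - 4*(D + N) = 12 + (-4*D - 4*N) = 12 - 4*D - 4*N)
H(O) = O²*(12 - 8*O) (H(O) = (12 - 4*O - 4*O)*O² = (12 - 8*O)*O² = O²*(12 - 8*O))
Q(g) = (4 - g)²*(-20 + 8*g) (Q(g) = (4 - g)²*(12 - 8*(4 - g)) = (4 - g)²*(12 + (-32 + 8*g)) = (4 - g)²*(-20 + 8*g))
(176 + (-7 - 7)²) + Q(1)*(9 + 5) = (176 + (-7 - 7)²) + ((-4 + 1)²*(-20 + 8*1))*(9 + 5) = (176 + (-14)²) + ((-3)²*(-20 + 8))*14 = (176 + 196) + (9*(-12))*14 = 372 - 108*14 = 372 - 1512 = -1140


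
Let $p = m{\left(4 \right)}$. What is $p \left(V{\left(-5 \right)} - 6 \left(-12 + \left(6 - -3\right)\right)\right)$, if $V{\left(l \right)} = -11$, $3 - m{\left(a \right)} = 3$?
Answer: $0$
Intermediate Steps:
$m{\left(a \right)} = 0$ ($m{\left(a \right)} = 3 - 3 = 0$)
$p = 0$
$p \left(V{\left(-5 \right)} - 6 \left(-12 + \left(6 - -3\right)\right)\right) = 0 \left(-11 - 6 \left(-12 + \left(6 - -3\right)\right)\right) = 0 \left(-11 - 6 \left(-12 + \left(6 + 3\right)\right)\right) = 0 \left(-11 - 6 \left(-12 + 9\right)\right) = 0 \left(-11 - -18\right) = 0 \left(-11 + 18\right) = 0 \cdot 7 = 0$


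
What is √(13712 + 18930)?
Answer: √32642 ≈ 180.67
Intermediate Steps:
√(13712 + 18930) = √32642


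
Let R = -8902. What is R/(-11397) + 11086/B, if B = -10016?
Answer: -18592355/57076176 ≈ -0.32575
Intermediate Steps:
R/(-11397) + 11086/B = -8902/(-11397) + 11086/(-10016) = -8902*(-1/11397) + 11086*(-1/10016) = 8902/11397 - 5543/5008 = -18592355/57076176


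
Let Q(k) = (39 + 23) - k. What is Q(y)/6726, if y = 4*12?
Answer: 7/3363 ≈ 0.0020815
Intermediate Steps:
y = 48
Q(k) = 62 - k
Q(y)/6726 = (62 - 1*48)/6726 = (62 - 48)*(1/6726) = 14*(1/6726) = 7/3363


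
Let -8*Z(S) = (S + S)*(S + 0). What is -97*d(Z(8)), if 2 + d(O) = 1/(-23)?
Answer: 4559/23 ≈ 198.22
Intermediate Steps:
Z(S) = -S²/4 (Z(S) = -(S + S)*(S + 0)/8 = -2*S*S/8 = -S²/4)
d(O) = -47/23 (d(O) = -2 + 1/(-23) = -2 - 1/23 = -47/23)
-97*d(Z(8)) = -97*(-47/23) = 4559/23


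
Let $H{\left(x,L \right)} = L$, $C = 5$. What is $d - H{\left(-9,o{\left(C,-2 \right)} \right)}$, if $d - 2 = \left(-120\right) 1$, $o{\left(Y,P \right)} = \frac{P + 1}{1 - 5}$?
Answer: $- \frac{473}{4} \approx -118.25$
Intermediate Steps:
$o{\left(Y,P \right)} = - \frac{1}{4} - \frac{P}{4}$ ($o{\left(Y,P \right)} = \frac{1 + P}{-4} = \left(1 + P\right) \left(- \frac{1}{4}\right) = - \frac{1}{4} - \frac{P}{4}$)
$d = -118$ ($d = 2 - 120 = -118$)
$d - H{\left(-9,o{\left(C,-2 \right)} \right)} = -118 - \left(- \frac{1}{4} - - \frac{1}{2}\right) = -118 - \left(- \frac{1}{4} + \frac{1}{2}\right) = -118 - \frac{1}{4} = - \frac{473}{4}$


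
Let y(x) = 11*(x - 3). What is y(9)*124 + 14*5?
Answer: 8254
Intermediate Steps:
y(x) = -33 + 11*x (y(x) = 11*(-3 + x) = -33 + 11*x)
y(9)*124 + 14*5 = (-33 + 11*9)*124 + 14*5 = (-33 + 99)*124 + 70 = 66*124 + 70 = 8184 + 70 = 8254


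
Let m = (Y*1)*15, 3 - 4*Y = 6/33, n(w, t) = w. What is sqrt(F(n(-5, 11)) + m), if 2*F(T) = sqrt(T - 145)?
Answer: sqrt(5115 + 1210*I*sqrt(6))/22 ≈ 3.3751 + 0.9072*I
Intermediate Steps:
F(T) = sqrt(-145 + T)/2 (F(T) = sqrt(T - 145)/2 = sqrt(-145 + T)/2)
Y = 31/44 (Y = 3/4 - 3/(2*33) = 3/4 - 1/4*2/11 = 3/4 - 1/22 = 31/44 ≈ 0.70455)
m = 465/44 (m = ((31/44)*1)*15 = (31/44)*15 = 465/44 ≈ 10.568)
sqrt(F(n(-5, 11)) + m) = sqrt(sqrt(-145 - 5)/2 + 465/44) = sqrt(sqrt(-150)/2 + 465/44) = sqrt((5*I*sqrt(6))/2 + 465/44) = sqrt(5*I*sqrt(6)/2 + 465/44) = sqrt(465/44 + 5*I*sqrt(6)/2)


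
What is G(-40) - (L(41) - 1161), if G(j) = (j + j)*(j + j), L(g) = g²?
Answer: 5880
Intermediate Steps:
G(j) = 4*j² (G(j) = (2*j)*(2*j) = 4*j²)
G(-40) - (L(41) - 1161) = 4*(-40)² - (41² - 1161) = 4*1600 - (1681 - 1161) = 6400 - 1*520 = 6400 - 520 = 5880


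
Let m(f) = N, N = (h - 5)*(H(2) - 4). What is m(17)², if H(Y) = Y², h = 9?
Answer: 0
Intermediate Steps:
N = 0 (N = (9 - 5)*(2² - 4) = 4*(4 - 4) = 4*0 = 0)
m(f) = 0
m(17)² = 0² = 0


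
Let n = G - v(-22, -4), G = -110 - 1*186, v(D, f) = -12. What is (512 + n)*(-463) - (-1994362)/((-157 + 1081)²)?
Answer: -45063007651/426888 ≈ -1.0556e+5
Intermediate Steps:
G = -296 (G = -110 - 186 = -296)
n = -284 (n = -296 - 1*(-12) = -296 + 12 = -284)
(512 + n)*(-463) - (-1994362)/((-157 + 1081)²) = (512 - 284)*(-463) - (-1994362)/((-157 + 1081)²) = 228*(-463) - (-1994362)/(924²) = -105564 - (-1994362)/853776 = -105564 - 1*(-997181/426888) = -105564 + 997181/426888 = -45063007651/426888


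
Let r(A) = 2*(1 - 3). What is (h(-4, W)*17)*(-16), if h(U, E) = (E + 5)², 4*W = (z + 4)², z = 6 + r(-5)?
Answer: -53312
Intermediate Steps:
r(A) = -4 (r(A) = 2*(-2) = -4)
z = 2 (z = 6 - 4 = 2)
W = 9 (W = (2 + 4)²/4 = (¼)*6² = (¼)*36 = 9)
h(U, E) = (5 + E)²
(h(-4, W)*17)*(-16) = ((5 + 9)²*17)*(-16) = (14²*17)*(-16) = (196*17)*(-16) = 3332*(-16) = -53312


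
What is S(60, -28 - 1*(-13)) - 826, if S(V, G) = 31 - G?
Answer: -780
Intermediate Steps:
S(60, -28 - 1*(-13)) - 826 = (31 - (-28 - 1*(-13))) - 826 = (31 - (-28 + 13)) - 826 = (31 - 1*(-15)) - 826 = (31 + 15) - 826 = 46 - 826 = -780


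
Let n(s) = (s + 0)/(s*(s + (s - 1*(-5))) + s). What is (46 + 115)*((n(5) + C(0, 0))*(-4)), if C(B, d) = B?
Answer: -161/4 ≈ -40.250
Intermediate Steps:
n(s) = s/(s + s*(5 + 2*s)) (n(s) = s/(s*(s + (s + 5)) + s) = s/(s*(s + (5 + s)) + s) = s/(s*(5 + 2*s) + s) = s/(s + s*(5 + 2*s)))
(46 + 115)*((n(5) + C(0, 0))*(-4)) = (46 + 115)*((1/(2*(3 + 5)) + 0)*(-4)) = 161*(((½)/8 + 0)*(-4)) = 161*(((½)*(⅛) + 0)*(-4)) = 161*((1/16 + 0)*(-4)) = 161*((1/16)*(-4)) = 161*(-¼) = -161/4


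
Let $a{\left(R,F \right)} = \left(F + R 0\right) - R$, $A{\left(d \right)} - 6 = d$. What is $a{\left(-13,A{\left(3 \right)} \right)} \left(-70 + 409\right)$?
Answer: $7458$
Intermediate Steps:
$A{\left(d \right)} = 6 + d$
$a{\left(R,F \right)} = F - R$ ($a{\left(R,F \right)} = \left(F + 0\right) - R = F - R$)
$a{\left(-13,A{\left(3 \right)} \right)} \left(-70 + 409\right) = \left(\left(6 + 3\right) - -13\right) \left(-70 + 409\right) = \left(9 + 13\right) 339 = 22 \cdot 339 = 7458$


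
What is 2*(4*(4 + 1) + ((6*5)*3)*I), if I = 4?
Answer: 760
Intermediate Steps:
2*(4*(4 + 1) + ((6*5)*3)*I) = 2*(4*(4 + 1) + ((6*5)*3)*4) = 2*(4*5 + (30*3)*4) = 2*(20 + 90*4) = 2*(20 + 360) = 2*380 = 760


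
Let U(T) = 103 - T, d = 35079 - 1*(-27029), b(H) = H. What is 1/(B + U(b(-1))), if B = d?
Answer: 1/62212 ≈ 1.6074e-5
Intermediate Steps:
d = 62108 (d = 35079 + 27029 = 62108)
B = 62108
1/(B + U(b(-1))) = 1/(62108 + (103 - 1*(-1))) = 1/(62108 + (103 + 1)) = 1/(62108 + 104) = 1/62212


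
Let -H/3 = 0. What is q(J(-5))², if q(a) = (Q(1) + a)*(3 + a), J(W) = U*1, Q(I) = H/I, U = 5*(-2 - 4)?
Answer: 656100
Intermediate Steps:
H = 0 (H = -3*0 = 0)
U = -30 (U = 5*(-6) = -30)
Q(I) = 0 (Q(I) = 0/I = 0)
J(W) = -30 (J(W) = -30*1 = -30)
q(a) = a*(3 + a) (q(a) = (0 + a)*(3 + a) = a*(3 + a))
q(J(-5))² = (-30*(3 - 30))² = (-30*(-27))² = 810² = 656100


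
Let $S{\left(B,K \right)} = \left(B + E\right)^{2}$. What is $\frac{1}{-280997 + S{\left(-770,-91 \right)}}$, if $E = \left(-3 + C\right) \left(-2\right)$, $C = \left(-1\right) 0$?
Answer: $\frac{1}{302699} \approx 3.3036 \cdot 10^{-6}$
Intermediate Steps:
$C = 0$
$E = 6$ ($E = \left(-3 + 0\right) \left(-2\right) = \left(-3\right) \left(-2\right) = 6$)
$S{\left(B,K \right)} = \left(6 + B\right)^{2}$ ($S{\left(B,K \right)} = \left(B + 6\right)^{2} = \left(6 + B\right)^{2}$)
$\frac{1}{-280997 + S{\left(-770,-91 \right)}} = \frac{1}{-280997 + \left(6 - 770\right)^{2}} = \frac{1}{-280997 + \left(-764\right)^{2}} = \frac{1}{-280997 + 583696} = \frac{1}{302699}$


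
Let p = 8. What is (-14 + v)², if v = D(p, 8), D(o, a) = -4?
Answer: 324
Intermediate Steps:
v = -4
(-14 + v)² = (-14 - 4)² = (-18)² = 324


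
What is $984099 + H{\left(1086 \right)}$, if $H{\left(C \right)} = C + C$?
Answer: $986271$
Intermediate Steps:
$H{\left(C \right)} = 2 C$
$984099 + H{\left(1086 \right)} = 984099 + 2 \cdot 1086 = 984099 + 2172 = 986271$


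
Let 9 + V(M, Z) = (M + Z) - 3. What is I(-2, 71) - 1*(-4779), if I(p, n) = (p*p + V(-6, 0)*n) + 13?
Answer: 3518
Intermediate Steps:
V(M, Z) = -12 + M + Z (V(M, Z) = -9 + ((M + Z) - 3) = -9 + (-3 + M + Z) = -12 + M + Z)
I(p, n) = 13 + p² - 18*n (I(p, n) = (p*p + (-12 - 6 + 0)*n) + 13 = (p² - 18*n) + 13 = 13 + p² - 18*n)
I(-2, 71) - 1*(-4779) = (13 + (-2)² - 18*71) - 1*(-4779) = (13 + 4 - 1278) + 4779 = -1261 + 4779 = 3518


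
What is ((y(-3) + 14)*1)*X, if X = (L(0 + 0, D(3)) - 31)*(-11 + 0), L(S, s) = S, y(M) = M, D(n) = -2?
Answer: 3751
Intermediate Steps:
X = 341 (X = ((0 + 0) - 31)*(-11 + 0) = (0 - 31)*(-11) = -31*(-11) = 341)
((y(-3) + 14)*1)*X = ((-3 + 14)*1)*341 = (11*1)*341 = 11*341 = 3751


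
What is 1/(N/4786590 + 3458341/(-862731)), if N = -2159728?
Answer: -688256596215/3069487457393 ≈ -0.22423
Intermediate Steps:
1/(N/4786590 + 3458341/(-862731)) = 1/(-2159728/4786590 + 3458341/(-862731)) = 1/(-2159728*1/4786590 + 3458341*(-1/862731)) = 1/(-1079864/2393295 - 3458341/862731) = 1/(-3069487457393/688256596215) = -688256596215/3069487457393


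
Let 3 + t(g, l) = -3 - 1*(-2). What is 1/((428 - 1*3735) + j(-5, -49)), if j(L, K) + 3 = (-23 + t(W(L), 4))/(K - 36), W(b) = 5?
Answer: -85/281323 ≈ -0.00030214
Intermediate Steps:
t(g, l) = -4 (t(g, l) = -3 + (-3 - 1*(-2)) = -3 + (-3 + 2) = -3 - 1 = -4)
j(L, K) = -3 - 27/(-36 + K) (j(L, K) = -3 + (-23 - 4)/(K - 36) = -3 - 27/(-36 + K))
1/((428 - 1*3735) + j(-5, -49)) = 1/((428 - 1*3735) + 3*(27 - 1*(-49))/(-36 - 49)) = 1/((428 - 3735) + 3*(27 + 49)/(-85)) = 1/(-3307 + 3*(-1/85)*76) = 1/(-3307 - 228/85) = 1/(-281323/85) = -85/281323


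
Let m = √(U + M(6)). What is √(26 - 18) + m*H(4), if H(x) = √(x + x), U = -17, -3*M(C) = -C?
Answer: 2*√2 + 2*I*√30 ≈ 2.8284 + 10.954*I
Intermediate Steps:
M(C) = C/3 (M(C) = -(-1)*C/3 = C/3)
m = I*√15 (m = √(-17 + (⅓)*6) = √(-17 + 2) = √(-15) = I*√15 ≈ 3.873*I)
H(x) = √2*√x (H(x) = √(2*x) = √2*√x)
√(26 - 18) + m*H(4) = √(26 - 18) + (I*√15)*(√2*√4) = √8 + (I*√15)*(√2*2) = 2*√2 + (I*√15)*(2*√2) = 2*√2 + 2*I*√30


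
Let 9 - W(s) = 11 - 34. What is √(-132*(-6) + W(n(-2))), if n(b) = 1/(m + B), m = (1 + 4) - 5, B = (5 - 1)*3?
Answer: 2*√206 ≈ 28.705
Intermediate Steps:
B = 12 (B = 4*3 = 12)
m = 0 (m = 5 - 5 = 0)
n(b) = 1/12 (n(b) = 1/(0 + 12) = 1/12)
W(s) = 32 (W(s) = 9 - (11 - 34) = 9 - 1*(-23) = 9 + 23 = 32)
√(-132*(-6) + W(n(-2))) = √(-132*(-6) + 32) = √(792 + 32) = √824 = 2*√206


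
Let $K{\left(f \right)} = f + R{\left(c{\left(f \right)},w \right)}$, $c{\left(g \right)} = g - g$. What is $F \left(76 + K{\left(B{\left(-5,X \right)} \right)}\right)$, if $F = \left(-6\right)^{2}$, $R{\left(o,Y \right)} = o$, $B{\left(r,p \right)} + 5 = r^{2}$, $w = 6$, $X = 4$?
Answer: $3456$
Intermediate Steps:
$c{\left(g \right)} = 0$
$B{\left(r,p \right)} = -5 + r^{2}$
$F = 36$
$K{\left(f \right)} = f$ ($K{\left(f \right)} = f + 0 = f$)
$F \left(76 + K{\left(B{\left(-5,X \right)} \right)}\right) = 36 \left(76 - \left(5 - \left(-5\right)^{2}\right)\right) = 36 \left(76 + \left(-5 + 25\right)\right) = 36 \left(76 + 20\right) = 36 \cdot 96 = 3456$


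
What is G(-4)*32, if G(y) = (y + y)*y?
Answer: 1024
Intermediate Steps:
G(y) = 2*y² (G(y) = (2*y)*y = 2*y²)
G(-4)*32 = (2*(-4)²)*32 = (2*16)*32 = 32*32 = 1024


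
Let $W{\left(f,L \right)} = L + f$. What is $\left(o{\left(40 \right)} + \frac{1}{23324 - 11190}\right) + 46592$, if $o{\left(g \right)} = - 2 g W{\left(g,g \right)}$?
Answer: $\frac{487689729}{12134} \approx 40192.0$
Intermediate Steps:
$o{\left(g \right)} = - 4 g^{2}$ ($o{\left(g \right)} = - 2 g \left(g + g\right) = - 2 g 2 g = - 4 g^{2}$)
$\left(o{\left(40 \right)} + \frac{1}{23324 - 11190}\right) + 46592 = \left(- 4 \cdot 40^{2} + \frac{1}{23324 - 11190}\right) + 46592 = \left(\left(-4\right) 1600 + \frac{1}{12134}\right) + 46592 = \left(-6400 + \frac{1}{12134}\right) + 46592 = - \frac{77657599}{12134} + 46592 = \frac{487689729}{12134}$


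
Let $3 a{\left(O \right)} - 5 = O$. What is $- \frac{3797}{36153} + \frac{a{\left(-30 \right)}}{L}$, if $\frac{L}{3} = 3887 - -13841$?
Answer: $- \frac{67413641}{640920384} \approx -0.10518$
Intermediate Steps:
$a{\left(O \right)} = \frac{5}{3} + \frac{O}{3}$
$L = 53184$ ($L = 3 \left(3887 - -13841\right) = 3 \left(3887 + 13841\right) = 3 \cdot 17728 = 53184$)
$- \frac{3797}{36153} + \frac{a{\left(-30 \right)}}{L} = - \frac{3797}{36153} + \frac{\frac{5}{3} + \frac{1}{3} \left(-30\right)}{53184} = \left(-3797\right) \frac{1}{36153} + \left(\frac{5}{3} - 10\right) \frac{1}{53184} = - \frac{3797}{36153} - \frac{25}{159552} = - \frac{67413641}{640920384}$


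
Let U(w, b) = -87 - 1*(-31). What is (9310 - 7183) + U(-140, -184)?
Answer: 2071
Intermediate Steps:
U(w, b) = -56 (U(w, b) = -87 + 31 = -56)
(9310 - 7183) + U(-140, -184) = (9310 - 7183) - 56 = 2127 - 56 = 2071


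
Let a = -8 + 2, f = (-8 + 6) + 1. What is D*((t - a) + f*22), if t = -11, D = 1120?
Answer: -30240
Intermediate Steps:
f = -1 (f = -2 + 1 = -1)
a = -6
D*((t - a) + f*22) = 1120*((-11 - 1*(-6)) - 1*22) = 1120*((-11 + 6) - 22) = 1120*(-5 - 22) = 1120*(-27) = -30240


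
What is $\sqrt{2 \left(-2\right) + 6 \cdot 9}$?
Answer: $5 \sqrt{2} \approx 7.0711$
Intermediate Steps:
$\sqrt{2 \left(-2\right) + 6 \cdot 9} = \sqrt{-4 + 54} = \sqrt{50} = 5 \sqrt{2}$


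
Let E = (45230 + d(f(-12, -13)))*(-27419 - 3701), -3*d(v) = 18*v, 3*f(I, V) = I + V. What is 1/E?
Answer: -1/1409113600 ≈ -7.0967e-10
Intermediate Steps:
f(I, V) = I/3 + V/3 (f(I, V) = (I + V)/3 = I/3 + V/3)
d(v) = -6*v
E = -1409113600 (E = (45230 - 6*((1/3)*(-12) + (1/3)*(-13)))*(-27419 - 3701) = (45230 - 6*(-4 - 13/3))*(-31120) = (45230 - 6*(-25/3))*(-31120) = (45230 + 50)*(-31120) = 45280*(-31120) = -1409113600)
1/E = 1/(-1409113600) = -1/1409113600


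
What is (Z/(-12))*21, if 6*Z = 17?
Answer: -119/24 ≈ -4.9583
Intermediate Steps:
Z = 17/6 (Z = (⅙)*17 = 17/6 ≈ 2.8333)
(Z/(-12))*21 = ((17/6)/(-12))*21 = ((17/6)*(-1/12))*21 = -17/72*21 = -119/24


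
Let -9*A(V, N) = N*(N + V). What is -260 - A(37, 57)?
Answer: 1006/3 ≈ 335.33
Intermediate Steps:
A(V, N) = -N*(N + V)/9
-260 - A(37, 57) = -260 - (-1)*57*(57 + 37)/9 = -260 - (-1)*57*94/9 = -260 - 1*(-1786/3) = -260 + 1786/3 = 1006/3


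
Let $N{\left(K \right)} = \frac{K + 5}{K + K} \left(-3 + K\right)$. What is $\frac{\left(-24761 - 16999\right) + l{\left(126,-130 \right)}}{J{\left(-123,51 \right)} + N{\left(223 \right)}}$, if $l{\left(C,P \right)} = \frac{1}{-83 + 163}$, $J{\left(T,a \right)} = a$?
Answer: $- \frac{744998177}{2916240} \approx -255.47$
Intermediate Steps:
$l{\left(C,P \right)} = \frac{1}{80}$
$N{\left(K \right)} = \frac{\left(-3 + K\right) \left(5 + K\right)}{2 K}$ ($N{\left(K \right)} = \frac{5 + K}{2 K} \left(-3 + K\right) = \frac{\left(-3 + K\right) \left(5 + K\right)}{2 K}$)
$\frac{\left(-24761 - 16999\right) + l{\left(126,-130 \right)}}{J{\left(-123,51 \right)} + N{\left(223 \right)}} = \frac{\left(-24761 - 16999\right) + \frac{1}{80}}{51 + \frac{-15 + 223 \left(2 + 223\right)}{2 \cdot 223}} = \frac{-41760 + \frac{1}{80}}{51 + \frac{1}{2} \cdot \frac{1}{223} \left(-15 + 223 \cdot 225\right)} = - \frac{3340799}{80 \left(51 + \frac{1}{2} \cdot \frac{1}{223} \left(-15 + 50175\right)\right)} = - \frac{3340799}{80 \left(51 + \frac{1}{2} \cdot \frac{1}{223} \cdot 50160\right)} = - \frac{3340799}{80 \left(51 + \frac{25080}{223}\right)} = - \frac{3340799}{80 \cdot \frac{36453}{223}} = \left(- \frac{3340799}{80}\right) \frac{223}{36453} = - \frac{744998177}{2916240}$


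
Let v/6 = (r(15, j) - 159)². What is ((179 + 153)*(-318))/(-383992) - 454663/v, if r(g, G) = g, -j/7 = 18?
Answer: -20181451385/5971843584 ≈ -3.3794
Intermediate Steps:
j = -126 (j = -7*18 = -126)
v = 124416 (v = 6*(15 - 159)² = 6*(-144)² = 6*20736 = 124416)
((179 + 153)*(-318))/(-383992) - 454663/v = ((179 + 153)*(-318))/(-383992) - 454663/124416 = (332*(-318))*(-1/383992) - 454663*1/124416 = -105576*(-1/383992) - 454663/124416 = 13197/47999 - 454663/124416 = -20181451385/5971843584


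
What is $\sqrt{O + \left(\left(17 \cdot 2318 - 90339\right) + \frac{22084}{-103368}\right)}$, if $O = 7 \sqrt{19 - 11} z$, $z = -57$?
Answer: $\frac{\sqrt{-34013656637094 - 532911553272 \sqrt{2}}}{25842} \approx 228.17 i$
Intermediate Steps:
$O = - 798 \sqrt{2}$ ($O = 7 \sqrt{19 - 11} \left(-57\right) = 7 \sqrt{8} \left(-57\right) = 7 \cdot 2 \sqrt{2} \left(-57\right) = 14 \sqrt{2} \left(-57\right) = - 798 \sqrt{2} \approx -1128.5$)
$\sqrt{O + \left(\left(17 \cdot 2318 - 90339\right) + \frac{22084}{-103368}\right)} = \sqrt{- 798 \sqrt{2} + \left(\left(17 \cdot 2318 - 90339\right) + \frac{22084}{-103368}\right)} = \sqrt{- 798 \sqrt{2} + \left(\left(39406 - 90339\right) + 22084 \left(- \frac{1}{103368}\right)\right)} = \sqrt{- 798 \sqrt{2} - \frac{1316216107}{25842}} = \sqrt{- \frac{1316216107}{25842} - 798 \sqrt{2}}$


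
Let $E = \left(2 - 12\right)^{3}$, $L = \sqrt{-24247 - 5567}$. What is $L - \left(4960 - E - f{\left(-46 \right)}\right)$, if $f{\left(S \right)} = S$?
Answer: $-6006 + i \sqrt{29814} \approx -6006.0 + 172.67 i$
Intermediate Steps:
$L = i \sqrt{29814}$ ($L = \sqrt{-29814} = i \sqrt{29814} \approx 172.67 i$)
$E = -1000$ ($E = \left(2 - 12\right)^{3} = \left(-10\right)^{3} = -1000$)
$L - \left(4960 - E - f{\left(-46 \right)}\right) = i \sqrt{29814} - 6006 = -6006 + i \sqrt{29814}$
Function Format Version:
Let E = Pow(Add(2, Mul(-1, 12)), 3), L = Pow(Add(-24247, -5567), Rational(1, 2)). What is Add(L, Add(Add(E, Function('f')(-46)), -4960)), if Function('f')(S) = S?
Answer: Add(-6006, Mul(I, Pow(29814, Rational(1, 2)))) ≈ Add(-6006.0, Mul(172.67, I))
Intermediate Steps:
L = Mul(I, Pow(29814, Rational(1, 2))) (L = Pow(-29814, Rational(1, 2)) = Mul(I, Pow(29814, Rational(1, 2))) ≈ Mul(172.67, I))
E = -1000 (E = Pow(Add(2, -12), 3) = Pow(-10, 3) = -1000)
Add(L, Add(Add(E, Function('f')(-46)), -4960)) = Add(Mul(I, Pow(29814, Rational(1, 2))), Add(Add(-1000, -46), -4960)) = Add(Mul(I, Pow(29814, Rational(1, 2))), Add(-1046, -4960)) = Add(Mul(I, Pow(29814, Rational(1, 2))), -6006) = Add(-6006, Mul(I, Pow(29814, Rational(1, 2))))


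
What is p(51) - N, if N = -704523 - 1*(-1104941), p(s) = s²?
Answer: -397817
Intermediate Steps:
N = 400418 (N = -704523 + 1104941 = 400418)
p(51) - N = 51² - 1*400418 = 2601 - 400418 = -397817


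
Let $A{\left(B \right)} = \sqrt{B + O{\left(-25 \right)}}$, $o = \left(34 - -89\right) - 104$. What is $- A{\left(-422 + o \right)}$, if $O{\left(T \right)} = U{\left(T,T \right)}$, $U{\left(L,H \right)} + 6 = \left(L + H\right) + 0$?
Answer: $- 3 i \sqrt{51} \approx - 21.424 i$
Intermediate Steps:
$U{\left(L,H \right)} = -6 + H + L$ ($U{\left(L,H \right)} = -6 + \left(\left(L + H\right) + 0\right) = -6 + \left(\left(H + L\right) + 0\right) = -6 + \left(H + L\right) = -6 + H + L$)
$O{\left(T \right)} = -6 + 2 T$ ($O{\left(T \right)} = -6 + T + T = -6 + 2 T$)
$o = 19$ ($o = \left(34 + 89\right) - 104 = 123 - 104 = 19$)
$A{\left(B \right)} = \sqrt{-56 + B}$ ($A{\left(B \right)} = \sqrt{B + \left(-6 + 2 \left(-25\right)\right)} = \sqrt{B - 56} = \sqrt{-56 + B}$)
$- A{\left(-422 + o \right)} = - \sqrt{-56 + \left(-422 + 19\right)} = - \sqrt{-56 - 403} = - \sqrt{-459} = - 3 i \sqrt{51}$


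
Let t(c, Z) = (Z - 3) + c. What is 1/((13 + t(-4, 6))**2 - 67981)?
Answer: -1/67837 ≈ -1.4741e-5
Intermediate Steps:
t(c, Z) = -3 + Z + c (t(c, Z) = (-3 + Z) + c = -3 + Z + c)
1/((13 + t(-4, 6))**2 - 67981) = 1/((13 + (-3 + 6 - 4))**2 - 67981) = 1/((13 - 1)**2 - 67981) = 1/(12**2 - 67981) = 1/(144 - 67981) = 1/(-67837) = -1/67837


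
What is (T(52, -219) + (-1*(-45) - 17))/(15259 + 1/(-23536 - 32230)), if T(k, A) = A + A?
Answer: -557660/20754473 ≈ -0.026869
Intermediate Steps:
T(k, A) = 2*A
(T(52, -219) + (-1*(-45) - 17))/(15259 + 1/(-23536 - 32230)) = (2*(-219) + (-1*(-45) - 17))/(15259 + 1/(-23536 - 32230)) = (-438 + (45 - 17))/(15259 + 1/(-55766)) = (-438 + 28)/(15259 - 1/55766) = -410/850933393/55766 = -410*55766/850933393 = -557660/20754473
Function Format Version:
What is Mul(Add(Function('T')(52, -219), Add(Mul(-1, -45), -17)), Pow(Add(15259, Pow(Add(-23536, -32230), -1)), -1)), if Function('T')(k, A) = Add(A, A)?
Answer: Rational(-557660, 20754473) ≈ -0.026869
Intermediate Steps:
Function('T')(k, A) = Mul(2, A)
Mul(Add(Function('T')(52, -219), Add(Mul(-1, -45), -17)), Pow(Add(15259, Pow(Add(-23536, -32230), -1)), -1)) = Mul(Add(Mul(2, -219), Add(Mul(-1, -45), -17)), Pow(Add(15259, Pow(Add(-23536, -32230), -1)), -1)) = Mul(Add(-438, Add(45, -17)), Pow(Add(15259, Pow(-55766, -1)), -1)) = Mul(Add(-438, 28), Pow(Add(15259, Rational(-1, 55766)), -1)) = Mul(-410, Pow(Rational(850933393, 55766), -1)) = Mul(-410, Rational(55766, 850933393)) = Rational(-557660, 20754473)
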